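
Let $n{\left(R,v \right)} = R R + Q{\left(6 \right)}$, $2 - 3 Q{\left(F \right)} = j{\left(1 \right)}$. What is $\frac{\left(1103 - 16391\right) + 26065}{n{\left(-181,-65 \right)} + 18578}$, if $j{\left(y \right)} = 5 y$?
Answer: $\frac{10777}{51338} \approx 0.20992$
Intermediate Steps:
$Q{\left(F \right)} = -1$ ($Q{\left(F \right)} = \frac{2}{3} - \frac{5 \cdot 1}{3} = \frac{2}{3} - \frac{5}{3} = -1$)
$n{\left(R,v \right)} = -1 + R^{2}$ ($n{\left(R,v \right)} = R R - 1 = R^{2} - 1 = -1 + R^{2}$)
$\frac{\left(1103 - 16391\right) + 26065}{n{\left(-181,-65 \right)} + 18578} = \frac{\left(1103 - 16391\right) + 26065}{\left(-1 + \left(-181\right)^{2}\right) + 18578} = \frac{-15288 + 26065}{\left(-1 + 32761\right) + 18578} = \frac{10777}{32760 + 18578} = \frac{10777}{51338}$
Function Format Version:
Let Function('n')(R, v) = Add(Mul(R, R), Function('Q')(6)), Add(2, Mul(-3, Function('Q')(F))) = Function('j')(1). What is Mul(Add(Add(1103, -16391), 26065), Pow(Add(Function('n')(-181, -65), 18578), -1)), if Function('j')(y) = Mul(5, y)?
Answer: Rational(10777, 51338) ≈ 0.20992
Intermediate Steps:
Function('Q')(F) = -1 (Function('Q')(F) = Add(Rational(2, 3), Mul(Rational(-1, 3), Mul(5, 1))) = Add(Rational(2, 3), Mul(Rational(-1, 3), 5)) = Add(Rational(2, 3), Rational(-5, 3)) = -1)
Function('n')(R, v) = Add(-1, Pow(R, 2)) (Function('n')(R, v) = Add(Mul(R, R), -1) = Add(Pow(R, 2), -1) = Add(-1, Pow(R, 2)))
Mul(Add(Add(1103, -16391), 26065), Pow(Add(Function('n')(-181, -65), 18578), -1)) = Mul(Add(Add(1103, -16391), 26065), Pow(Add(Add(-1, Pow(-181, 2)), 18578), -1)) = Mul(Add(-15288, 26065), Pow(Add(Add(-1, 32761), 18578), -1)) = Mul(10777, Pow(Add(32760, 18578), -1)) = Mul(10777, Pow(51338, -1)) = Mul(10777, Rational(1, 51338)) = Rational(10777, 51338)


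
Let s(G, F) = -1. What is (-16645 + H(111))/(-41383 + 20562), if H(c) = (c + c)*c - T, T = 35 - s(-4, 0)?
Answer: -7961/20821 ≈ -0.38235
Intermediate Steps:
T = 36 (T = 35 - 1*(-1) = 35 + 1 = 36)
H(c) = -36 + 2*c² (H(c) = (c + c)*c - 1*36 = (2*c)*c - 36 = 2*c² - 36 = -36 + 2*c²)
(-16645 + H(111))/(-41383 + 20562) = (-16645 + (-36 + 2*111²))/(-41383 + 20562) = (-16645 + (-36 + 2*12321))/(-20821) = (-16645 + (-36 + 24642))*(-1/20821) = (-16645 + 24606)*(-1/20821) = 7961*(-1/20821) = -7961/20821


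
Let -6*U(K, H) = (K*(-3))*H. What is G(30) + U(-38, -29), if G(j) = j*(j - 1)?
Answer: 1421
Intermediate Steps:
U(K, H) = H*K/2 (U(K, H) = -K*(-3)*H/6 = -(-3*K)*H/6 = -(-1)*H*K/2 = H*K/2)
G(j) = j*(-1 + j)
G(30) + U(-38, -29) = 30*(-1 + 30) + (½)*(-29)*(-38) = 30*29 + 551 = 870 + 551 = 1421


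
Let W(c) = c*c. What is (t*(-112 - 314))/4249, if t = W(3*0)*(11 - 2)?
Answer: 0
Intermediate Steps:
W(c) = c**2
t = 0 (t = (3*0)**2*(11 - 2) = 0**2*9 = 0*9 = 0)
(t*(-112 - 314))/4249 = (0*(-112 - 314))/4249 = (0*(-426))*(1/4249) = 0*(1/4249) = 0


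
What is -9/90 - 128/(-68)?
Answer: 303/170 ≈ 1.7824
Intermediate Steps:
-9/90 - 128/(-68) = -9*1/90 - 128*(-1/68) = -⅒ + 32/17 = 303/170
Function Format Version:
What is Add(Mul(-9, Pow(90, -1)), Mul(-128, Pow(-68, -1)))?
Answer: Rational(303, 170) ≈ 1.7824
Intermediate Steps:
Add(Mul(-9, Pow(90, -1)), Mul(-128, Pow(-68, -1))) = Add(Mul(-9, Rational(1, 90)), Mul(-128, Rational(-1, 68))) = Add(Rational(-1, 10), Rational(32, 17)) = Rational(303, 170)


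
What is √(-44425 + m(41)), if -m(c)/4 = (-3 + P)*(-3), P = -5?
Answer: 211*I ≈ 211.0*I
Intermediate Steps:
m(c) = -96 (m(c) = -4*(-3 - 5)*(-3) = -(-32)*(-3) = -4*24 = -96)
√(-44425 + m(41)) = √(-44425 - 96) = √(-44521) = 211*I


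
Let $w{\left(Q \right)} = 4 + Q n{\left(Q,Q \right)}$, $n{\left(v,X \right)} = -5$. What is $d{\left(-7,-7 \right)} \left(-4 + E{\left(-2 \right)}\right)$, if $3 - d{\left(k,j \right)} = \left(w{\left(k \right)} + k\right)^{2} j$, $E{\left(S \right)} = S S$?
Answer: $0$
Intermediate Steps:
$E{\left(S \right)} = S^{2}$
$w{\left(Q \right)} = 4 - 5 Q$ ($w{\left(Q \right)} = 4 + Q \left(-5\right) = 4 - 5 Q$)
$d{\left(k,j \right)} = 3 - j \left(4 - 4 k\right)^{2}$ ($d{\left(k,j \right)} = 3 - \left(\left(4 - 5 k\right) + k\right)^{2} j = 3 - \left(4 - 4 k\right)^{2} j = 3 - j \left(4 - 4 k\right)^{2}$)
$d{\left(-7,-7 \right)} \left(-4 + E{\left(-2 \right)}\right) = \left(3 - - 112 \left(-1 - 7\right)^{2}\right) \left(-4 + \left(-2\right)^{2}\right) = \left(3 - - 112 \left(-8\right)^{2}\right) \left(-4 + 4\right) = \left(3 - \left(-112\right) 64\right) 0 = \left(3 + 7168\right) 0 = 7171 \cdot 0 = 0$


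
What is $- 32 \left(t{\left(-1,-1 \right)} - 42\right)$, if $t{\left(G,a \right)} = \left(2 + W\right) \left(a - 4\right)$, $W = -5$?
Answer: $864$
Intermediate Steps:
$t{\left(G,a \right)} = 12 - 3 a$ ($t{\left(G,a \right)} = \left(2 - 5\right) \left(a - 4\right) = - 3 \left(-4 + a\right) = 12 - 3 a$)
$- 32 \left(t{\left(-1,-1 \right)} - 42\right) = - 32 \left(\left(12 - -3\right) - 42\right) = - 32 \left(\left(12 + 3\right) - 42\right) = - 32 \left(15 - 42\right) = \left(-32\right) \left(-27\right) = 864$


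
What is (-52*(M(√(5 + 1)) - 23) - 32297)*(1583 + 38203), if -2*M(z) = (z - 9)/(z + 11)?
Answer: -28481564034/23 + 4137744*√6/23 ≈ -1.2379e+9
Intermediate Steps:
M(z) = -(-9 + z)/(2*(11 + z)) (M(z) = -(z - 9)/(2*(z + 11)) = -(-9 + z)/(2*(11 + z)))
(-52*(M(√(5 + 1)) - 23) - 32297)*(1583 + 38203) = (-52*((9 - √(5 + 1))/(2*(11 + √(5 + 1))) - 23) - 32297)*(1583 + 38203) = (-52*((9 - √6)/(2*(11 + √6)) - 23) - 32297)*39786 = (-52*(-23 + (9 - √6)/(2*(11 + √6))) - 32297)*39786 = ((1196 - 26*(9 - √6)/(11 + √6)) - 32297)*39786 = (-31101 - 26*(9 - √6)/(11 + √6))*39786 = -1237384386 - 1034436*(9 - √6)/(11 + √6)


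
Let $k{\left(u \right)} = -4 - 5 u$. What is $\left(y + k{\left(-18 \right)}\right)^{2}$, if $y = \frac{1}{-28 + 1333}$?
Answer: $\frac{12595797361}{1703025} \approx 7396.1$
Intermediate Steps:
$y = \frac{1}{1305} \approx 0.00076628$
$\left(y + k{\left(-18 \right)}\right)^{2} = \left(\frac{1}{1305} - -86\right)^{2} = \left(\frac{1}{1305} + \left(-4 + 90\right)\right)^{2} = \left(\frac{1}{1305} + 86\right)^{2} = \left(\frac{112231}{1305}\right)^{2} = \frac{12595797361}{1703025}$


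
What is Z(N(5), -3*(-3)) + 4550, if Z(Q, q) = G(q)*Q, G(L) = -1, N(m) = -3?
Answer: 4553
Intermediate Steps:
Z(Q, q) = -Q
Z(N(5), -3*(-3)) + 4550 = -1*(-3) + 4550 = 3 + 4550 = 4553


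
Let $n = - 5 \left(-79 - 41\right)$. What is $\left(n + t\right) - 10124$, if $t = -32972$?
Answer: $-42496$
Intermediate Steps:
$n = 600$ ($n = \left(-5\right) \left(-120\right) = 600$)
$\left(n + t\right) - 10124 = \left(600 - 32972\right) - 10124 = -32372 - 10124 = -42496$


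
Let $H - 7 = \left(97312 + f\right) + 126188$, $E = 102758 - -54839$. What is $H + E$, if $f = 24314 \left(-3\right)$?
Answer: $308162$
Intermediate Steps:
$E = 157597$ ($E = 102758 + 54839 = 157597$)
$f = -72942$
$H = 150565$ ($H = 7 + \left(\left(97312 - 72942\right) + 126188\right) = 7 + \left(24370 + 126188\right) = 7 + 150558 = 150565$)
$H + E = 150565 + 157597 = 308162$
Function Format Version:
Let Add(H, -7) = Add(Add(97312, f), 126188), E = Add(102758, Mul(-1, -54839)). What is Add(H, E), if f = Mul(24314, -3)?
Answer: 308162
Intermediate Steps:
E = 157597 (E = Add(102758, 54839) = 157597)
f = -72942
H = 150565 (H = Add(7, Add(Add(97312, -72942), 126188)) = Add(7, Add(24370, 126188)) = Add(7, 150558) = 150565)
Add(H, E) = Add(150565, 157597) = 308162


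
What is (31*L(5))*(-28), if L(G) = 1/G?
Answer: -868/5 ≈ -173.60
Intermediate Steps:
(31*L(5))*(-28) = (31/5)*(-28) = -868/5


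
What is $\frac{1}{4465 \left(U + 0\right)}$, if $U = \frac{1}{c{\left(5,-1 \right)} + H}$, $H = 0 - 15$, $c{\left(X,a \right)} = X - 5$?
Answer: $- \frac{3}{893} \approx -0.0033595$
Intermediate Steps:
$c{\left(X,a \right)} = -5 + X$ ($c{\left(X,a \right)} = X - 5 = -5 + X$)
$H = -15$ ($H = 0 - 15 = -15$)
$U = - \frac{1}{15}$ ($U = \frac{1}{\left(-5 + 5\right) - 15} = \frac{1}{0 - 15} = \frac{1}{-15} = - \frac{1}{15} \approx -0.066667$)
$\frac{1}{4465 \left(U + 0\right)} = \frac{1}{4465 \left(- \frac{1}{15} + 0\right)} = \frac{1}{4465 \left(- \frac{1}{15}\right)} = \frac{1}{- \frac{893}{3}} = - \frac{3}{893}$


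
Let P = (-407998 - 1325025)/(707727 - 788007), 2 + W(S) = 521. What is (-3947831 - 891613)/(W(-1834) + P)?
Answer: -388510564320/43398343 ≈ -8952.2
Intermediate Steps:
W(S) = 519 (W(S) = -2 + 521 = 519)
P = 1733023/80280 (P = -1733023/(-80280) = -1733023*(-1/80280) = 1733023/80280 ≈ 21.587)
(-3947831 - 891613)/(W(-1834) + P) = (-3947831 - 891613)/(519 + 1733023/80280) = -4839444/43398343/80280 = -4839444*80280/43398343 = -388510564320/43398343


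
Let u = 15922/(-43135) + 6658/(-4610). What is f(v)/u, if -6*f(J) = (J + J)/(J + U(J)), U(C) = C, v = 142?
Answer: 3977047/43271190 ≈ 0.091910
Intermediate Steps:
f(J) = -1/6 (f(J) = -(J + J)/(6*(J + J)) = -2*J/(6*(2*J)) = -2*J*1/(2*J)/6 = -1/6*1 = -1/6)
u = -7211865/3977047 (u = 15922*(-1/43135) + 6658*(-1/4610) = -15922/43135 - 3329/2305 = -7211865/3977047 ≈ -1.8134)
f(v)/u = -1/(6*(-7211865/3977047)) = -1/6*(-3977047/7211865) = 3977047/43271190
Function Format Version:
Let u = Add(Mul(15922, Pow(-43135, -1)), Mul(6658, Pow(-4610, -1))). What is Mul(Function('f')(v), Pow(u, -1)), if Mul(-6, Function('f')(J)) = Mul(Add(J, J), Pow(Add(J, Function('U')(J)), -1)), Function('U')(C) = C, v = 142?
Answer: Rational(3977047, 43271190) ≈ 0.091910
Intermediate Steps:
Function('f')(J) = Rational(-1, 6) (Function('f')(J) = Mul(Rational(-1, 6), Mul(Add(J, J), Pow(Add(J, J), -1))) = Mul(Rational(-1, 6), Mul(Mul(2, J), Pow(Mul(2, J), -1))) = Mul(Rational(-1, 6), Mul(Mul(2, J), Mul(Rational(1, 2), Pow(J, -1)))) = Mul(Rational(-1, 6), 1) = Rational(-1, 6))
u = Rational(-7211865, 3977047) (u = Add(Mul(15922, Rational(-1, 43135)), Mul(6658, Rational(-1, 4610))) = Add(Rational(-15922, 43135), Rational(-3329, 2305)) = Rational(-7211865, 3977047) ≈ -1.8134)
Mul(Function('f')(v), Pow(u, -1)) = Mul(Rational(-1, 6), Pow(Rational(-7211865, 3977047), -1)) = Mul(Rational(-1, 6), Rational(-3977047, 7211865)) = Rational(3977047, 43271190)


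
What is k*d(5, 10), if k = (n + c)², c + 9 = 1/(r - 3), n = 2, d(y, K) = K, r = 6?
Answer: 4000/9 ≈ 444.44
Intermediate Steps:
c = -26/3 (c = -9 + 1/(6 - 3) = -9 + 1/3 = -9 + ⅓ = -26/3 ≈ -8.6667)
k = 400/9 (k = (2 - 26/3)² = (-20/3)² = 400/9 ≈ 44.444)
k*d(5, 10) = (400/9)*10 = 4000/9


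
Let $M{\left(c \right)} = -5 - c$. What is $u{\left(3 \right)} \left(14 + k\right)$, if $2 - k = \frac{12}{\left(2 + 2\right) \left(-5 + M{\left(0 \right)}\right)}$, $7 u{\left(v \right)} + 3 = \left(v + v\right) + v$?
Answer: $\frac{489}{35} \approx 13.971$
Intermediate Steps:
$u{\left(v \right)} = - \frac{3}{7} + \frac{3 v}{7}$ ($u{\left(v \right)} = - \frac{3}{7} + \frac{\left(v + v\right) + v}{7} = - \frac{3}{7} + \frac{2 v + v}{7} = - \frac{3}{7} + \frac{3 v}{7}$)
$k = \frac{23}{10}$ ($k = 2 - \frac{12}{\left(2 + 2\right) \left(-5 - 5\right)} = 2 - \frac{12}{4 \left(-5 + \left(-5 + 0\right)\right)} = 2 - \frac{12}{4 \left(-5 - 5\right)} = 2 - \frac{12}{4 \left(-10\right)} = 2 - \frac{12}{-40} = 2 - 12 \left(- \frac{1}{40}\right) = 2 - - \frac{3}{10} = 2 + \frac{3}{10} = \frac{23}{10} \approx 2.3$)
$u{\left(3 \right)} \left(14 + k\right) = \left(- \frac{3}{7} + \frac{3}{7} \cdot 3\right) \left(14 + \frac{23}{10}\right) = \left(- \frac{3}{7} + \frac{9}{7}\right) \frac{163}{10} = \frac{6}{7} \cdot \frac{163}{10} = \frac{489}{35}$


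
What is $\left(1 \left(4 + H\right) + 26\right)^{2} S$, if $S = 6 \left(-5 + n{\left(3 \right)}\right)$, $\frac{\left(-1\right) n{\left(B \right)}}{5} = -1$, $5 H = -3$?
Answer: $0$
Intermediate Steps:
$H = - \frac{3}{5}$ ($H = \frac{1}{5} \left(-3\right) = - \frac{3}{5} \approx -0.6$)
$n{\left(B \right)} = 5$ ($n{\left(B \right)} = \left(-5\right) \left(-1\right) = 5$)
$S = 0$ ($S = 6 \left(-5 + 5\right) = 6 \cdot 0 = 0$)
$\left(1 \left(4 + H\right) + 26\right)^{2} S = \left(1 \left(4 - \frac{3}{5}\right) + 26\right)^{2} \cdot 0 = \left(1 \cdot \frac{17}{5} + 26\right)^{2} \cdot 0 = \left(\frac{17}{5} + 26\right)^{2} \cdot 0 = \left(\frac{147}{5}\right)^{2} \cdot 0 = \frac{21609}{25} \cdot 0 = 0$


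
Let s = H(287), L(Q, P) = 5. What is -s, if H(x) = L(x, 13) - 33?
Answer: 28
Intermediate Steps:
H(x) = -28 (H(x) = 5 - 33 = -28)
s = -28
-s = -1*(-28) = 28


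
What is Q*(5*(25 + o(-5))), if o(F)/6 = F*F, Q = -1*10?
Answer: -8750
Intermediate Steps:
Q = -10
o(F) = 6*F² (o(F) = 6*(F*F) = 6*F²)
Q*(5*(25 + o(-5))) = -50*(25 + 6*(-5)²) = -50*(25 + 6*25) = -50*(25 + 150) = -50*175 = -10*875 = -8750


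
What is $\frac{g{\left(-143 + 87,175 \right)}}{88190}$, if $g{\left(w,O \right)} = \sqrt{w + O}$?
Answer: $\frac{\sqrt{119}}{88190} \approx 0.0001237$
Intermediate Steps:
$g{\left(w,O \right)} = \sqrt{O + w}$
$\frac{g{\left(-143 + 87,175 \right)}}{88190} = \frac{\sqrt{175 + \left(-143 + 87\right)}}{88190} = \sqrt{175 - 56} \cdot \frac{1}{88190} = \sqrt{119} \cdot \frac{1}{88190} = \frac{\sqrt{119}}{88190}$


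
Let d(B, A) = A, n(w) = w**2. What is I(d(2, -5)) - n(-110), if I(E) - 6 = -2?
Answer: -12096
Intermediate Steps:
I(E) = 4 (I(E) = 6 - 2 = 4)
I(d(2, -5)) - n(-110) = 4 - 1*(-110)**2 = 4 - 1*12100 = 4 - 12100 = -12096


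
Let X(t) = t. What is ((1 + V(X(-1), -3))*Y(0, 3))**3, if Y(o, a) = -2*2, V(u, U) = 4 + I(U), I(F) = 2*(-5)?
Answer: 8000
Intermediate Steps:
I(F) = -10
V(u, U) = -6 (V(u, U) = 4 - 10 = -6)
Y(o, a) = -4
((1 + V(X(-1), -3))*Y(0, 3))**3 = ((1 - 6)*(-4))**3 = (-5*(-4))**3 = 20**3 = 8000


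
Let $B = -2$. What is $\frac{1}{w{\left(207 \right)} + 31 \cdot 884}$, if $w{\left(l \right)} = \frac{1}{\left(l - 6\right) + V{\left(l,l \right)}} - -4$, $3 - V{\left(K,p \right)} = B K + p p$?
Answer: $\frac{42231}{1157467247} \approx 3.6486 \cdot 10^{-5}$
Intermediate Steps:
$V{\left(K,p \right)} = 3 - p^{2} + 2 K$ ($V{\left(K,p \right)} = 3 - \left(- 2 K + p p\right) = 3 - \left(- 2 K + p^{2}\right) = 3 - \left(p^{2} - 2 K\right) = 3 + \left(- p^{2} + 2 K\right) = 3 - p^{2} + 2 K$)
$w{\left(l \right)} = 4 + \frac{1}{-3 - l^{2} + 3 l}$ ($w{\left(l \right)} = \frac{1}{\left(l - 6\right) + \left(3 - l^{2} + 2 l\right)} - -4 = \frac{1}{\left(-6 + l\right) + \left(3 - l^{2} + 2 l\right)} + 4 = \frac{1}{-3 - l^{2} + 3 l} + 4 = 4 + \frac{1}{-3 - l^{2} + 3 l}$)
$\frac{1}{w{\left(207 \right)} + 31 \cdot 884} = \frac{1}{\frac{11 - 2484 + 4 \cdot 207^{2}}{3 + 207^{2} - 621} + 31 \cdot 884} = \frac{1}{\frac{11 - 2484 + 4 \cdot 42849}{3 + 42849 - 621} + 27404} = \frac{1}{\frac{11 - 2484 + 171396}{42231} + 27404} = \frac{1}{\frac{1}{42231} \cdot 168923 + 27404} = \frac{1}{\frac{168923}{42231} + 27404} = \frac{1}{\frac{1157467247}{42231}} = \frac{42231}{1157467247}$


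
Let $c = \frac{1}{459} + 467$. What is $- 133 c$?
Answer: $- \frac{28509082}{459} \approx -62111.0$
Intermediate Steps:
$c = \frac{214354}{459}$ ($c = \frac{1}{459} + 467 = \frac{214354}{459} \approx 467.0$)
$- 133 c = \left(-133\right) \frac{214354}{459} = - \frac{28509082}{459}$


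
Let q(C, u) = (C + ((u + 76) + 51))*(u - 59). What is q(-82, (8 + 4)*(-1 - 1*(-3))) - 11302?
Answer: -13717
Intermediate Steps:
q(C, u) = (-59 + u)*(127 + C + u) (q(C, u) = (C + ((76 + u) + 51))*(-59 + u) = (C + (127 + u))*(-59 + u) = (127 + C + u)*(-59 + u) = (-59 + u)*(127 + C + u))
q(-82, (8 + 4)*(-1 - 1*(-3))) - 11302 = (-7493 + ((8 + 4)*(-1 - 1*(-3)))**2 - 59*(-82) + 68*((8 + 4)*(-1 - 1*(-3))) - 82*(8 + 4)*(-1 - 1*(-3))) - 11302 = (-7493 + (12*(-1 + 3))**2 + 4838 + 68*(12*(-1 + 3)) - 984*(-1 + 3)) - 11302 = (-7493 + (12*2)**2 + 4838 + 68*(12*2) - 984*2) - 11302 = (-7493 + 24**2 + 4838 + 68*24 - 82*24) - 11302 = (-7493 + 576 + 4838 + 1632 - 1968) - 11302 = -2415 - 11302 = -13717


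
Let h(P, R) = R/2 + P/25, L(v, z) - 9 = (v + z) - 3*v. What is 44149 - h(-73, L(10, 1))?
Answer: 1103923/25 ≈ 44157.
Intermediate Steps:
L(v, z) = 9 + z - 2*v (L(v, z) = 9 + ((v + z) - 3*v) = 9 + (z - 2*v) = 9 + z - 2*v)
h(P, R) = R/2 + P/25 (h(P, R) = R*(½) + P*(1/25) = R/2 + P/25)
44149 - h(-73, L(10, 1)) = 44149 - ((9 + 1 - 2*10)/2 + (1/25)*(-73)) = 44149 - ((9 + 1 - 20)/2 - 73/25) = 44149 - ((½)*(-10) - 73/25) = 44149 - (-5 - 73/25) = 44149 - 1*(-198/25) = 44149 + 198/25 = 1103923/25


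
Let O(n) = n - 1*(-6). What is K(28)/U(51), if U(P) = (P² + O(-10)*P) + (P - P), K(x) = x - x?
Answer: 0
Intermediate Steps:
O(n) = 6 + n (O(n) = n + 6 = 6 + n)
K(x) = 0
U(P) = P² - 4*P (U(P) = (P² + (6 - 10)*P) + (P - P) = (P² - 4*P) + 0 = P² - 4*P)
K(28)/U(51) = 0/((51*(-4 + 51))) = 0/((51*47)) = 0/2397 = 0*(1/2397) = 0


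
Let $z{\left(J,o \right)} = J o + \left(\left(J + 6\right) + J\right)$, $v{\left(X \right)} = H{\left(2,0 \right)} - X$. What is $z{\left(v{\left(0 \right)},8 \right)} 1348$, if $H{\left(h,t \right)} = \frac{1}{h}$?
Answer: $14828$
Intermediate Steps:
$v{\left(X \right)} = \frac{1}{2} - X$
$z{\left(J,o \right)} = 6 + 2 J + J o$ ($z{\left(J,o \right)} = J o + \left(\left(6 + J\right) + J\right) = J o + \left(6 + 2 J\right) = 6 + 2 J + J o$)
$z{\left(v{\left(0 \right)},8 \right)} 1348 = \left(6 + 2 \left(\frac{1}{2} - 0\right) + \left(\frac{1}{2} - 0\right) 8\right) 1348 = \left(6 + 2 \left(\frac{1}{2} + 0\right) + \left(\frac{1}{2} + 0\right) 8\right) 1348 = \left(6 + 2 \cdot \frac{1}{2} + \frac{1}{2} \cdot 8\right) 1348 = \left(6 + 1 + 4\right) 1348 = 11 \cdot 1348 = 14828$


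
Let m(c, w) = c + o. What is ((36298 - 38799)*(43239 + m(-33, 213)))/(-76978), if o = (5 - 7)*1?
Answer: 54026602/38489 ≈ 1403.7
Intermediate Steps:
o = -2 (o = -2*1 = -2)
m(c, w) = -2 + c (m(c, w) = c - 2 = -2 + c)
((36298 - 38799)*(43239 + m(-33, 213)))/(-76978) = ((36298 - 38799)*(43239 + (-2 - 33)))/(-76978) = -2501*(43239 - 35)*(-1/76978) = -2501*43204*(-1/76978) = -108053204*(-1/76978) = 54026602/38489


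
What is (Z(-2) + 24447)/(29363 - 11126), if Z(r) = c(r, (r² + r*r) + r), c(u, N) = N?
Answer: 8151/6079 ≈ 1.3408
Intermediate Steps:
Z(r) = r + 2*r² (Z(r) = (r² + r*r) + r = (r² + r²) + r = 2*r² + r = r + 2*r²)
(Z(-2) + 24447)/(29363 - 11126) = (-2*(1 + 2*(-2)) + 24447)/(29363 - 11126) = (-2*(1 - 4) + 24447)/18237 = (-2*(-3) + 24447)*(1/18237) = (6 + 24447)*(1/18237) = 24453*(1/18237) = 8151/6079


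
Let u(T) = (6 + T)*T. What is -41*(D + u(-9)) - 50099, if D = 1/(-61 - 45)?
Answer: -5427795/106 ≈ -51206.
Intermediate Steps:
u(T) = T*(6 + T)
D = -1/106 (D = 1/(-106) = -1/106 ≈ -0.0094340)
-41*(D + u(-9)) - 50099 = -41*(-1/106 - 9*(6 - 9)) - 50099 = -41*(-1/106 - 9*(-3)) - 50099 = -41*(-1/106 + 27) - 50099 = -41*2861/106 - 50099 = -117301/106 - 50099 = -5427795/106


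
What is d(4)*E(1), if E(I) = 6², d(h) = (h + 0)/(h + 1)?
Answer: 144/5 ≈ 28.800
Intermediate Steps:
d(h) = h/(1 + h)
E(I) = 36
d(4)*E(1) = (4/(1 + 4))*36 = (4/5)*36 = (4*(⅕))*36 = (⅘)*36 = 144/5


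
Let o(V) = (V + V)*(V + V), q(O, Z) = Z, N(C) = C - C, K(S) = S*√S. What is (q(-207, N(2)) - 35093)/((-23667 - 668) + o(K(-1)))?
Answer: 1847/1281 ≈ 1.4418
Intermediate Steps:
K(S) = S^(3/2)
N(C) = 0
o(V) = 4*V² (o(V) = (2*V)*(2*V) = 4*V²)
(q(-207, N(2)) - 35093)/((-23667 - 668) + o(K(-1))) = (0 - 35093)/((-23667 - 668) + 4*((-1)^(3/2))²) = -35093/(-24335 + 4*(-I)²) = -35093/(-24335 + 4*(-1)) = -35093/(-24335 - 4) = -35093/(-24339) = -35093*(-1/24339) = 1847/1281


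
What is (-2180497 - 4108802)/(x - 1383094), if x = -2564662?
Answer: 6289299/3947756 ≈ 1.5931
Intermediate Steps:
(-2180497 - 4108802)/(x - 1383094) = (-2180497 - 4108802)/(-2564662 - 1383094) = -6289299/(-3947756) = -6289299*(-1/3947756) = 6289299/3947756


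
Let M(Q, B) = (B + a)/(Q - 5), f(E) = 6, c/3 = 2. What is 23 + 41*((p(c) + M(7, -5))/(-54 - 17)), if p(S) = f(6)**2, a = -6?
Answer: 765/142 ≈ 5.3873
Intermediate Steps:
c = 6 (c = 3*2 = 6)
p(S) = 36 (p(S) = 6**2 = 36)
M(Q, B) = (-6 + B)/(-5 + Q) (M(Q, B) = (B - 6)/(Q - 5) = (-6 + B)/(-5 + Q))
23 + 41*((p(c) + M(7, -5))/(-54 - 17)) = 23 + 41*((36 + (-6 - 5)/(-5 + 7))/(-54 - 17)) = 23 + 41*((36 - 11/2)/(-71)) = 23 + 41*((36 + (1/2)*(-11))*(-1/71)) = 23 + 41*((36 - 11/2)*(-1/71)) = 23 + 41*((61/2)*(-1/71)) = 23 + 41*(-61/142) = 23 - 2501/142 = 765/142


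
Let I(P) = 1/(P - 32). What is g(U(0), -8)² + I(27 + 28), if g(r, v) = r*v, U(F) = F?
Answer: 1/23 ≈ 0.043478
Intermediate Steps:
I(P) = 1/(-32 + P)
g(U(0), -8)² + I(27 + 28) = (0*(-8))² + 1/(-32 + (27 + 28)) = 0² + 1/(-32 + 55) = 0 + 1/23 = 1/23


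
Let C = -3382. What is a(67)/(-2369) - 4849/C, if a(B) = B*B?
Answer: -3694517/8011958 ≈ -0.46113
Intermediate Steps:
a(B) = B²
a(67)/(-2369) - 4849/C = 67²/(-2369) - 4849/(-3382) = 4489*(-1/2369) - 4849*(-1/3382) = -4489/2369 + 4849/3382 = -3694517/8011958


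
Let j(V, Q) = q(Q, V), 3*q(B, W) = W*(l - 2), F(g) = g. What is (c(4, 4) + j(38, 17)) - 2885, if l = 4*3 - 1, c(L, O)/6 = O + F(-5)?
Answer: -2777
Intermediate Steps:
c(L, O) = -30 + 6*O (c(L, O) = 6*(O - 5) = 6*(-5 + O) = -30 + 6*O)
l = 11 (l = 12 - 1 = 11)
q(B, W) = 3*W (q(B, W) = (W*(11 - 2))/3 = (W*9)/3 = (9*W)/3 = 3*W)
j(V, Q) = 3*V
(c(4, 4) + j(38, 17)) - 2885 = ((-30 + 6*4) + 3*38) - 2885 = ((-30 + 24) + 114) - 2885 = (-6 + 114) - 2885 = 108 - 2885 = -2777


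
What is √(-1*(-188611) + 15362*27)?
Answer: √603385 ≈ 776.78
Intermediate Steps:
√(-1*(-188611) + 15362*27) = √(188611 + 414774) = √603385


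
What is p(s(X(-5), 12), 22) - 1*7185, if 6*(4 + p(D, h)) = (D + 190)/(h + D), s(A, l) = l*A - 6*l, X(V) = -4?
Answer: -301943/42 ≈ -7189.1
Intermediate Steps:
s(A, l) = -6*l + A*l (s(A, l) = A*l - 6*l = -6*l + A*l)
p(D, h) = -4 + (190 + D)/(6*(D + h)) (p(D, h) = -4 + ((D + 190)/(h + D))/6 = -4 + ((190 + D)/(D + h))/6 = -4 + (190 + D)/(6*(D + h)))
p(s(X(-5), 12), 22) - 1*7185 = (190 - 24*22 - 276*(-6 - 4))/(6*(12*(-6 - 4) + 22)) - 1*7185 = (190 - 528 - 276*(-10))/(6*(12*(-10) + 22)) - 7185 = (190 - 528 - 23*(-120))/(6*(-120 + 22)) - 7185 = (⅙)*(190 - 528 + 2760)/(-98) - 7185 = (⅙)*(-1/98)*2422 - 7185 = -173/42 - 7185 = -301943/42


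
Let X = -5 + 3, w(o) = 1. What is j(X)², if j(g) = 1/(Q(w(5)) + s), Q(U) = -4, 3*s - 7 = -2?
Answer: 9/49 ≈ 0.18367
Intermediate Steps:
s = 5/3 (s = 7/3 + (⅓)*(-2) = 7/3 - ⅔ = 5/3 ≈ 1.6667)
X = -2
j(g) = -3/7 (j(g) = 1/(-4 + 5/3) = 1/(-7/3) = -3/7)
j(X)² = (-3/7)² = 9/49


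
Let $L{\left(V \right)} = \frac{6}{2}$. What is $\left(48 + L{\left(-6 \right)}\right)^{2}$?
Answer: $2601$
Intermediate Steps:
$L{\left(V \right)} = 3$ ($L{\left(V \right)} = 6 \cdot \frac{1}{2} = 3$)
$\left(48 + L{\left(-6 \right)}\right)^{2} = \left(48 + 3\right)^{2} = 51^{2} = 2601$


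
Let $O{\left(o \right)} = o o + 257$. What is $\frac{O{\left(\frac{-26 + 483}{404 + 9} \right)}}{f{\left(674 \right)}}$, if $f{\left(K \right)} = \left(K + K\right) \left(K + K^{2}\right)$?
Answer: $\frac{2446949}{5811405228300} \approx 4.2106 \cdot 10^{-7}$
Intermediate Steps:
$f{\left(K \right)} = 2 K \left(K + K^{2}\right)$
$O{\left(o \right)} = 257 + o^{2}$ ($O{\left(o \right)} = o^{2} + 257 = 257 + o^{2}$)
$\frac{O{\left(\frac{-26 + 483}{404 + 9} \right)}}{f{\left(674 \right)}} = \frac{257 + \left(\frac{-26 + 483}{404 + 9}\right)^{2}}{2 \cdot 674^{2} \left(1 + 674\right)} = \frac{257 + \left(\frac{457}{413}\right)^{2}}{2 \cdot 454276 \cdot 675} = \frac{257 + \left(457 \cdot \frac{1}{413}\right)^{2}}{613272600} = \left(257 + \left(\frac{457}{413}\right)^{2}\right) \frac{1}{613272600} = \left(257 + \frac{208849}{170569}\right) \frac{1}{613272600} = \frac{44045082}{170569} \cdot \frac{1}{613272600} = \frac{2446949}{5811405228300}$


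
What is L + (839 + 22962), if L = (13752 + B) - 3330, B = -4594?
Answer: 29629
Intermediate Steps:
L = 5828 (L = (13752 - 4594) - 3330 = 9158 - 3330 = 5828)
L + (839 + 22962) = 5828 + (839 + 22962) = 5828 + 23801 = 29629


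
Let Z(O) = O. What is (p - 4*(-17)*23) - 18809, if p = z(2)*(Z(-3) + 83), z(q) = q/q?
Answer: -17165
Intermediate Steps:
z(q) = 1
p = 80 (p = 1*(-3 + 83) = 1*80 = 80)
(p - 4*(-17)*23) - 18809 = (80 - 4*(-17)*23) - 18809 = (80 + 68*23) - 18809 = (80 + 1564) - 18809 = 1644 - 18809 = -17165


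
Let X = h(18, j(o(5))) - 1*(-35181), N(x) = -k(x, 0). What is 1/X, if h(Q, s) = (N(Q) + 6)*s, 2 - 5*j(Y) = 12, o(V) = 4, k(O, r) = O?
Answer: 1/35205 ≈ 2.8405e-5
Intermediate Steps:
N(x) = -x
j(Y) = -2 (j(Y) = ⅖ - ⅕*12 = ⅖ - 12/5 = -2)
h(Q, s) = s*(6 - Q) (h(Q, s) = (-Q + 6)*s = (6 - Q)*s = s*(6 - Q))
X = 35205 (X = -2*(6 - 1*18) - 1*(-35181) = -2*(6 - 18) + 35181 = -2*(-12) + 35181 = 24 + 35181 = 35205)
1/X = 1/35205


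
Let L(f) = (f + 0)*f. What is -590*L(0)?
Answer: 0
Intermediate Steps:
L(f) = f² (L(f) = f*f = f²)
-590*L(0) = -590*0² = -590*0 = 0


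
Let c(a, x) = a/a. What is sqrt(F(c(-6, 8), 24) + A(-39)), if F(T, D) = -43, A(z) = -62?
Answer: I*sqrt(105) ≈ 10.247*I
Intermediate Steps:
c(a, x) = 1
sqrt(F(c(-6, 8), 24) + A(-39)) = sqrt(-43 - 62) = sqrt(-105) = I*sqrt(105)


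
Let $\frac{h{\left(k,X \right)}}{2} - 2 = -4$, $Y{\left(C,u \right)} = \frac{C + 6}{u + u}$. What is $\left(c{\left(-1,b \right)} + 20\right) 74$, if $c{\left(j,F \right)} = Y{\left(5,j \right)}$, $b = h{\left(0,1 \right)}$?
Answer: $1073$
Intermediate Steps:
$Y{\left(C,u \right)} = \frac{6 + C}{2 u}$
$h{\left(k,X \right)} = -4$ ($h{\left(k,X \right)} = 4 + 2 \left(-4\right) = 4 - 8 = -4$)
$b = -4$
$c{\left(j,F \right)} = \frac{11}{2 j}$ ($c{\left(j,F \right)} = \frac{6 + 5}{2 j} = \frac{1}{2} \frac{1}{j} 11 = \frac{11}{2 j}$)
$\left(c{\left(-1,b \right)} + 20\right) 74 = \left(\frac{11}{2 \left(-1\right)} + 20\right) 74 = \left(\frac{11}{2} \left(-1\right) + 20\right) 74 = \left(- \frac{11}{2} + 20\right) 74 = \frac{29}{2} \cdot 74 = 1073$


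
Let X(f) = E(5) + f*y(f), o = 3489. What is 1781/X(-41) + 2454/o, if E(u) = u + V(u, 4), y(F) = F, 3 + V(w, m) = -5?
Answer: 3443907/1951514 ≈ 1.7647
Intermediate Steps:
V(w, m) = -8 (V(w, m) = -3 - 5 = -8)
E(u) = -8 + u (E(u) = u - 8 = -8 + u)
X(f) = -3 + f² (X(f) = (-8 + 5) + f*f = -3 + f²)
1781/X(-41) + 2454/o = 1781/(-3 + (-41)²) + 2454/3489 = 1781/(-3 + 1681) + 2454*(1/3489) = 1781/1678 + 818/1163 = 3443907/1951514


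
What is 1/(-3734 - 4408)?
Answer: -1/8142 ≈ -0.00012282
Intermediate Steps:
1/(-3734 - 4408) = 1/(-8142) = -1/8142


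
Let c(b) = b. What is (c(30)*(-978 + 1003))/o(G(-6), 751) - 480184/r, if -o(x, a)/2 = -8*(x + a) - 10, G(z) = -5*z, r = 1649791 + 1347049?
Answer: -11197479/111632290 ≈ -0.10031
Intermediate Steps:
r = 2996840
o(x, a) = 20 + 16*a + 16*x (o(x, a) = -2*(-8*(x + a) - 10) = -2*(-8*(a + x) - 10) = -2*((-8*a - 8*x) - 10) = -2*(-10 - 8*a - 8*x) = 20 + 16*a + 16*x)
(c(30)*(-978 + 1003))/o(G(-6), 751) - 480184/r = (30*(-978 + 1003))/(20 + 16*751 + 16*(-5*(-6))) - 480184/2996840 = (30*25)/(20 + 12016 + 16*30) - 480184*1/2996840 = 750/(20 + 12016 + 480) - 60023/374605 = 750/12516 - 60023/374605 = 750*(1/12516) - 60023/374605 = 125/2086 - 60023/374605 = -11197479/111632290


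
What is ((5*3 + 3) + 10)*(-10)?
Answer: -280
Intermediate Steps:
((5*3 + 3) + 10)*(-10) = ((15 + 3) + 10)*(-10) = (18 + 10)*(-10) = 28*(-10) = -280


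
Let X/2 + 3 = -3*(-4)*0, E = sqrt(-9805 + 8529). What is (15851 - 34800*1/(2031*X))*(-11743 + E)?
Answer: -378114982483/2031 + 64398362*I*sqrt(319)/2031 ≈ -1.8617e+8 + 5.6632e+5*I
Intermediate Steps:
E = 2*I*sqrt(319) (E = sqrt(-1276) = 2*I*sqrt(319) ≈ 35.721*I)
X = -6 (X = -6 + 2*(-3*(-4)*0) = -6 + 2*(-(-12)*0) = -6 + 2*(-1*0) = -6 + 2*0 = -6 + 0 = -6)
(15851 - 34800*1/(2031*X))*(-11743 + E) = (15851 - 34800/(2031*(-6)))*(-11743 + 2*I*sqrt(319)) = (15851 - 34800/(-12186))*(-11743 + 2*I*sqrt(319)) = (15851 - 34800*(-1/12186))*(-11743 + 2*I*sqrt(319)) = (15851 + 5800/2031)*(-11743 + 2*I*sqrt(319)) = 32199181*(-11743 + 2*I*sqrt(319))/2031 = -378114982483/2031 + 64398362*I*sqrt(319)/2031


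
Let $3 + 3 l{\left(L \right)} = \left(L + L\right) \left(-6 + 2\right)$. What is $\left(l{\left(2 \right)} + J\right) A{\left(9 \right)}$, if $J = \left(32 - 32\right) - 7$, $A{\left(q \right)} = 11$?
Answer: $- \frac{440}{3} \approx -146.67$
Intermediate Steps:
$J = -7$ ($J = 0 - 7 = -7$)
$l{\left(L \right)} = -1 - \frac{8 L}{3}$ ($l{\left(L \right)} = -1 + \frac{\left(L + L\right) \left(-6 + 2\right)}{3} = -1 + \frac{2 L \left(-4\right)}{3} = -1 + \frac{\left(-8\right) L}{3} = -1 - \frac{8 L}{3}$)
$\left(l{\left(2 \right)} + J\right) A{\left(9 \right)} = \left(\left(-1 - \frac{16}{3}\right) - 7\right) 11 = \left(- \frac{19}{3} - 7\right) 11 = \left(- \frac{40}{3}\right) 11 = - \frac{440}{3}$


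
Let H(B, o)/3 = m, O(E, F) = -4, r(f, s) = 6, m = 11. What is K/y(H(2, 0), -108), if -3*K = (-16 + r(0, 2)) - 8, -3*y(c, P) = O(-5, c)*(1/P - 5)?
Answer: -486/541 ≈ -0.89834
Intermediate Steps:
H(B, o) = 33 (H(B, o) = 3*11 = 33)
y(c, P) = -20/3 + 4/(3*P) (y(c, P) = -(-4)*(1/P - 5)/3 = -(-4)*(-5 + 1/P)/3 = -(20 - 4/P)/3 = -20/3 + 4/(3*P))
K = 6 (K = -((-16 + 6) - 8)/3 = -(-10 - 8)/3 = -1/3*(-18) = 6)
K/y(H(2, 0), -108) = 6/((4/3)*(1 - 5*(-108))/(-108)) = 6/((4/3)*(-1/108)*(1 + 540)) = 6/((4/3)*(-1/108)*541) = 6/(-541/81) = -81/541*6 = -486/541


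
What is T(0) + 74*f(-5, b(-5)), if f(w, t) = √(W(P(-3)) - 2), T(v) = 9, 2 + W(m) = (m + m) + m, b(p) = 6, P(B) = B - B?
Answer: 9 + 148*I ≈ 9.0 + 148.0*I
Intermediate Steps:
P(B) = 0
W(m) = -2 + 3*m (W(m) = -2 + ((m + m) + m) = -2 + (2*m + m) = -2 + 3*m)
f(w, t) = 2*I (f(w, t) = √((-2 + 3*0) - 2) = √((-2 + 0) - 2) = √(-2 - 2) = √(-4) = 2*I)
T(0) + 74*f(-5, b(-5)) = 9 + 74*(2*I) = 9 + 148*I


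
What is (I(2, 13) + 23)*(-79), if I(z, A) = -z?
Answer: -1659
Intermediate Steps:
(I(2, 13) + 23)*(-79) = (-1*2 + 23)*(-79) = (-2 + 23)*(-79) = 21*(-79) = -1659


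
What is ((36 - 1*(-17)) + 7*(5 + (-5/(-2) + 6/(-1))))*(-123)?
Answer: -15621/2 ≈ -7810.5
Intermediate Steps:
((36 - 1*(-17)) + 7*(5 + (-5/(-2) + 6/(-1))))*(-123) = ((36 + 17) + 7*(5 + (-5*(-½) + 6*(-1))))*(-123) = (53 + 7*(5 + (5/2 - 6)))*(-123) = (53 + 7*(5 - 7/2))*(-123) = (53 + 7*(3/2))*(-123) = (53 + 21/2)*(-123) = (127/2)*(-123) = -15621/2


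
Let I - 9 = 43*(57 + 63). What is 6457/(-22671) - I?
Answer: -10653896/2061 ≈ -5169.3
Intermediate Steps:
I = 5169 (I = 9 + 43*(57 + 63) = 9 + 43*120 = 9 + 5160 = 5169)
6457/(-22671) - I = 6457/(-22671) - 1*5169 = 6457*(-1/22671) - 5169 = -587/2061 - 5169 = -10653896/2061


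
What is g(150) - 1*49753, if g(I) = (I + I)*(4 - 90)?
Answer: -75553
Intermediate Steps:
g(I) = -172*I (g(I) = (2*I)*(-86) = -172*I)
g(150) - 1*49753 = -172*150 - 1*49753 = -25800 - 49753 = -75553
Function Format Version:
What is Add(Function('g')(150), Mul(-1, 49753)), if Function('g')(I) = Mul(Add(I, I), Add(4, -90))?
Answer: -75553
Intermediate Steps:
Function('g')(I) = Mul(-172, I) (Function('g')(I) = Mul(Mul(2, I), -86) = Mul(-172, I))
Add(Function('g')(150), Mul(-1, 49753)) = Add(Mul(-172, 150), Mul(-1, 49753)) = Add(-25800, -49753) = -75553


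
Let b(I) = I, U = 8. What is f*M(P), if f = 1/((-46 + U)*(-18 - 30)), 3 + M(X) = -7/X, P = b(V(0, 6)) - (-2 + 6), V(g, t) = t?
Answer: -13/3648 ≈ -0.0035636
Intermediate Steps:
P = 2 (P = 6 - (-2 + 6) = 6 - 1*4 = 6 - 4 = 2)
M(X) = -3 - 7/X
f = 1/1824 (f = 1/((-46 + 8)*(-18 - 30)) = 1/(-38*(-48)) = 1/1824 ≈ 0.00054825)
f*M(P) = (-3 - 7/2)/1824 = (1/1824)*(-13/2) = -13/3648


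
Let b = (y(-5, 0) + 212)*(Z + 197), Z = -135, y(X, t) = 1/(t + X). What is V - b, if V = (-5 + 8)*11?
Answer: -65493/5 ≈ -13099.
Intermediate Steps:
y(X, t) = 1/(X + t)
V = 33 (V = 3*11 = 33)
b = 65658/5 (b = (1/(-5 + 0) + 212)*(-135 + 197) = (1/(-5) + 212)*62 = (-⅕ + 212)*62 = (1059/5)*62 = 65658/5 ≈ 13132.)
V - b = 33 - 1*65658/5 = 33 - 65658/5 = -65493/5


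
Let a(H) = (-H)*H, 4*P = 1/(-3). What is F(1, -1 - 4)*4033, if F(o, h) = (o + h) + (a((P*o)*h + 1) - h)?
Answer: -584785/144 ≈ -4061.0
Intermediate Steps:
P = -1/12 (P = (1/(-3))/4 = (1*(-1/3))/4 = (1/4)*(-1/3) = -1/12 ≈ -0.083333)
a(H) = -H**2
F(o, h) = o - (1 - h*o/12)**2 (F(o, h) = (o + h) + (-((-o/12)*h + 1)**2 - h) = (h + o) + (-(-h*o/12 + 1)**2 - h) = (h + o) + (-(1 - h*o/12)**2 - h) = (h + o) + (-h - (1 - h*o/12)**2) = o - (1 - h*o/12)**2)
F(1, -1 - 4)*4033 = (1 - (-12 + (-1 - 4)*1)**2/144)*4033 = (1 - (-12 - 5*1)**2/144)*4033 = (1 - (-12 - 5)**2/144)*4033 = (1 - 1/144*(-17)**2)*4033 = (1 - 1/144*289)*4033 = (1 - 289/144)*4033 = -145/144*4033 = -584785/144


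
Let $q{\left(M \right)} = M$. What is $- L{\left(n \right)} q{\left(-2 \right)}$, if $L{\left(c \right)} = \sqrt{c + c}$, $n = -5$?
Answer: $2 i \sqrt{10} \approx 6.3246 i$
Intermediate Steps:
$L{\left(c \right)} = \sqrt{2} \sqrt{c}$ ($L{\left(c \right)} = \sqrt{2 c} = \sqrt{2} \sqrt{c}$)
$- L{\left(n \right)} q{\left(-2 \right)} = - \sqrt{2} \sqrt{-5} \left(-2\right) = - \sqrt{2} i \sqrt{5} \left(-2\right) = - i \sqrt{10} \left(-2\right) = - \left(-2\right) i \sqrt{10} = 2 i \sqrt{10}$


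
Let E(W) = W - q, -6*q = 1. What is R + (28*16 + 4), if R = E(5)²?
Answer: 17233/36 ≈ 478.69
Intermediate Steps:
q = -⅙ (q = -⅙*1 = -⅙ ≈ -0.16667)
E(W) = ⅙ + W (E(W) = W - 1*(-⅙) = W + ⅙ = ⅙ + W)
R = 961/36 (R = (⅙ + 5)² = (31/6)² = 961/36 ≈ 26.694)
R + (28*16 + 4) = 961/36 + (28*16 + 4) = 961/36 + (448 + 4) = 961/36 + 452 = 17233/36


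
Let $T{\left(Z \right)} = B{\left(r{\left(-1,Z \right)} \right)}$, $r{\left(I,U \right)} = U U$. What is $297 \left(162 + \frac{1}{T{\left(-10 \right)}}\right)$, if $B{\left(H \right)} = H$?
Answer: $\frac{4811697}{100} \approx 48117.0$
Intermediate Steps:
$r{\left(I,U \right)} = U^{2}$
$T{\left(Z \right)} = Z^{2}$
$297 \left(162 + \frac{1}{T{\left(-10 \right)}}\right) = 297 \left(162 + \frac{1}{\left(-10\right)^{2}}\right) = 297 \left(162 + \frac{1}{100}\right) = 297 \cdot \frac{16201}{100} = \frac{4811697}{100}$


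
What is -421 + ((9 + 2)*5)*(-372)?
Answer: -20881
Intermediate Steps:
-421 + ((9 + 2)*5)*(-372) = -421 + (11*5)*(-372) = -421 + 55*(-372) = -421 - 20460 = -20881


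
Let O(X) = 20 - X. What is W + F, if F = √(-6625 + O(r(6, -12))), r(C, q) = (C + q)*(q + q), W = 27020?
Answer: 27020 + I*√6749 ≈ 27020.0 + 82.152*I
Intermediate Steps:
r(C, q) = 2*q*(C + q) (r(C, q) = (C + q)*(2*q) = 2*q*(C + q))
F = I*√6749 (F = √(-6625 + (20 - 2*(-12)*(6 - 12))) = √(-6625 + (20 - 2*(-12)*(-6))) = √(-6625 + (20 - 1*144)) = √(-6625 + (20 - 144)) = √(-6625 - 124) = √(-6749) = I*√6749 ≈ 82.152*I)
W + F = 27020 + I*√6749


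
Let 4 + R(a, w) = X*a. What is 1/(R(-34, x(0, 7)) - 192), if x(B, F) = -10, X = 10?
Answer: -1/536 ≈ -0.0018657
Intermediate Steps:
R(a, w) = -4 + 10*a
1/(R(-34, x(0, 7)) - 192) = 1/((-4 + 10*(-34)) - 192) = 1/((-4 - 340) - 192) = 1/(-344 - 192) = 1/(-536) = -1/536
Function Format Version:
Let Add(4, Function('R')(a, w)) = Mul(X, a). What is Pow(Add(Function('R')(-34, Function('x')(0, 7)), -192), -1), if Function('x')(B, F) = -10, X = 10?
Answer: Rational(-1, 536) ≈ -0.0018657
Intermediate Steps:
Function('R')(a, w) = Add(-4, Mul(10, a))
Pow(Add(Function('R')(-34, Function('x')(0, 7)), -192), -1) = Pow(Add(Add(-4, Mul(10, -34)), -192), -1) = Pow(Add(Add(-4, -340), -192), -1) = Pow(Add(-344, -192), -1) = Pow(-536, -1) = Rational(-1, 536)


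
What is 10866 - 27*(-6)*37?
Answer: 16860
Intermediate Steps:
10866 - 27*(-6)*37 = 10866 + 162*37 = 10866 + 5994 = 16860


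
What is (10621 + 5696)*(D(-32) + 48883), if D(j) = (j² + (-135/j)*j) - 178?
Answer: 809225298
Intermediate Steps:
D(j) = -313 + j² (D(j) = (j² - 135) - 178 = (-135 + j²) - 178 = -313 + j²)
(10621 + 5696)*(D(-32) + 48883) = (10621 + 5696)*((-313 + (-32)²) + 48883) = 16317*((-313 + 1024) + 48883) = 16317*(711 + 48883) = 16317*49594 = 809225298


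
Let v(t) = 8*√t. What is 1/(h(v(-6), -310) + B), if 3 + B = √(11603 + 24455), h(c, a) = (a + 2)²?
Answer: 94861/8998573263 - 11*√298/8998573263 ≈ 1.0521e-5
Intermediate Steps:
h(c, a) = (2 + a)²
B = -3 + 11*√298 (B = -3 + √(11603 + 24455) = -3 + √36058 = -3 + 11*√298 ≈ 186.89)
1/(h(v(-6), -310) + B) = 1/((2 - 310)² + (-3 + 11*√298)) = 1/((-308)² + (-3 + 11*√298)) = 1/(94864 + (-3 + 11*√298)) = 1/(94861 + 11*√298)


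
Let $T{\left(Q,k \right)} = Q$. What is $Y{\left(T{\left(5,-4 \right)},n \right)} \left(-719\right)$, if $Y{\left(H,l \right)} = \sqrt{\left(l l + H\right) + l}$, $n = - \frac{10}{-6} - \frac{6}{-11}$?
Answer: $- \frac{719 \sqrt{13183}}{33} \approx -2501.6$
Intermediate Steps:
$n = \frac{73}{33}$ ($n = \left(-10\right) \left(- \frac{1}{6}\right) - - \frac{6}{11} = \frac{5}{3} + \frac{6}{11} = \frac{73}{33} \approx 2.2121$)
$Y{\left(H,l \right)} = \sqrt{H + l + l^{2}}$ ($Y{\left(H,l \right)} = \sqrt{\left(l^{2} + H\right) + l} = \sqrt{\left(H + l^{2}\right) + l} = \sqrt{H + l + l^{2}}$)
$Y{\left(T{\left(5,-4 \right)},n \right)} \left(-719\right) = \sqrt{5 + \frac{73}{33} + \left(\frac{73}{33}\right)^{2}} \left(-719\right) = \sqrt{5 + \frac{73}{33} + \frac{5329}{1089}} \left(-719\right) = \sqrt{\frac{13183}{1089}} \left(-719\right) = \frac{\sqrt{13183}}{33} \left(-719\right) = - \frac{719 \sqrt{13183}}{33}$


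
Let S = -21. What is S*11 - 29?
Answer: -260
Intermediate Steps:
S*11 - 29 = -21*11 - 29 = -231 - 29 = -260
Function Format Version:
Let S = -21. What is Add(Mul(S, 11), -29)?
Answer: -260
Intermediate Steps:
Add(Mul(S, 11), -29) = Add(Mul(-21, 11), -29) = Add(-231, -29) = -260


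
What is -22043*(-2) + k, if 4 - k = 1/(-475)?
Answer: 20942751/475 ≈ 44090.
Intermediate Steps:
k = 1901/475 (k = 4 - 1/(-475) = 4 - 1*(-1/475) = 4 + 1/475 = 1901/475 ≈ 4.0021)
-22043*(-2) + k = -22043*(-2) + 1901/475 = -469*(-94) + 1901/475 = 44086 + 1901/475 = 20942751/475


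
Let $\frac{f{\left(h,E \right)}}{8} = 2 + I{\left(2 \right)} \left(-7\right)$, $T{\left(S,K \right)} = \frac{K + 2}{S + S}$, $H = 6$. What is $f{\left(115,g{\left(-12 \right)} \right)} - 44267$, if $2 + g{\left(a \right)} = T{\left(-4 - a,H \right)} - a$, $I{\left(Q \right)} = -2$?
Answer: $-44139$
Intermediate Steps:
$T{\left(S,K \right)} = \frac{2 + K}{2 S}$
$g{\left(a \right)} = -2 - a + \frac{4}{-4 - a}$ ($g{\left(a \right)} = -2 - \left(a - \frac{2 + 6}{2 \left(-4 - a\right)}\right) = -2 - \left(a - \frac{1}{2} \frac{1}{-4 - a} 8\right) = -2 - \left(a - \frac{4}{-4 - a}\right) = -2 - a + \frac{4}{-4 - a}$)
$f{\left(h,E \right)} = 128$ ($f{\left(h,E \right)} = 8 \left(2 - -14\right) = 8 \left(2 + 14\right) = 8 \cdot 16 = 128$)
$f{\left(115,g{\left(-12 \right)} \right)} - 44267 = 128 - 44267 = -44139$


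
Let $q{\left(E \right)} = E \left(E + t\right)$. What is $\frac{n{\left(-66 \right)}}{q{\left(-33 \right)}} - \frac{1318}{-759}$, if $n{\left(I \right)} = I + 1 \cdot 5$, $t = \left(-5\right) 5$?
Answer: $\frac{75041}{44022} \approx 1.7046$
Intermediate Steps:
$t = -25$
$n{\left(I \right)} = 5 + I$ ($n{\left(I \right)} = I + 5 = 5 + I$)
$q{\left(E \right)} = E \left(-25 + E\right)$ ($q{\left(E \right)} = E \left(E - 25\right) = E \left(-25 + E\right)$)
$\frac{n{\left(-66 \right)}}{q{\left(-33 \right)}} - \frac{1318}{-759} = \frac{5 - 66}{\left(-33\right) \left(-25 - 33\right)} - \frac{1318}{-759} = - \frac{61}{\left(-33\right) \left(-58\right)} - - \frac{1318}{759} = - \frac{61}{1914} + \frac{1318}{759} = \frac{75041}{44022}$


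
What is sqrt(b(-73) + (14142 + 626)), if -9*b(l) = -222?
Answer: sqrt(133134)/3 ≈ 121.63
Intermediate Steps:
b(l) = 74/3 (b(l) = -1/9*(-222) = 74/3)
sqrt(b(-73) + (14142 + 626)) = sqrt(74/3 + (14142 + 626)) = sqrt(74/3 + 14768) = sqrt(44378/3) = sqrt(133134)/3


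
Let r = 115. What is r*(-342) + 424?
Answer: -38906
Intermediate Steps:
r*(-342) + 424 = 115*(-342) + 424 = -39330 + 424 = -38906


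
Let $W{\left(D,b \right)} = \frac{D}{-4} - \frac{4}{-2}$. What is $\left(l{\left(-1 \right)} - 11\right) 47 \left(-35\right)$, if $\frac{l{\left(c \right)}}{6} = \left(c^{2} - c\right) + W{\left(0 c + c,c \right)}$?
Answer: $- \frac{47705}{2} \approx -23853.0$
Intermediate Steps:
$W{\left(D,b \right)} = 2 - \frac{D}{4}$ ($W{\left(D,b \right)} = D \left(- \frac{1}{4}\right) - -2 = - \frac{D}{4} + 2 = 2 - \frac{D}{4}$)
$l{\left(c \right)} = 12 + 6 c^{2} - \frac{15 c}{2}$ ($l{\left(c \right)} = 6 \left(\left(c^{2} - c\right) - \left(-2 + \frac{0 c + c}{4}\right)\right) = 6 \left(\left(c^{2} - c\right) - \left(-2 + \frac{0 + c}{4}\right)\right) = 6 \left(\left(c^{2} - c\right) - \left(-2 + \frac{c}{4}\right)\right) = 6 \left(2 + c^{2} - \frac{5 c}{4}\right) = 12 + 6 c^{2} - \frac{15 c}{2}$)
$\left(l{\left(-1 \right)} - 11\right) 47 \left(-35\right) = \left(\left(12 + 6 \left(-1\right)^{2} - - \frac{15}{2}\right) - 11\right) 47 \left(-35\right) = \left(\left(12 + 6 \cdot 1 + \frac{15}{2}\right) - 11\right) 47 \left(-35\right) = \left(\left(12 + 6 + \frac{15}{2}\right) - 11\right) 47 \left(-35\right) = \left(\frac{51}{2} - 11\right) 47 \left(-35\right) = \frac{29}{2} \cdot 47 \left(-35\right) = \frac{1363}{2} \left(-35\right) = - \frac{47705}{2}$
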